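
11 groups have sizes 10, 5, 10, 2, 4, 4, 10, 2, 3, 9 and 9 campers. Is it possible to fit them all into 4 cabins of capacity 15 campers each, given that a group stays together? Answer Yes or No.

Total = 68 campers; ⌈68/15⌉ = 5.
At least 5 cabins are required, but only 4 are allowed.

No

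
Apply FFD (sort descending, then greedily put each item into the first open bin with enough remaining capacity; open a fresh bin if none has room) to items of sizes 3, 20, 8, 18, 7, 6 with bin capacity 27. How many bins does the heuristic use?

3

Sorted descending: 20, 18, 8, 7, 6, 3.
  20 → bin 1 (new)  [load 20/27]
  18 → bin 2 (new)  [load 18/27]
  8 → bin 2  [load 26/27]
  7 → bin 1  [load 27/27]
  6 → bin 3 (new)  [load 6/27]
  3 → bin 3  [load 9/27]
3 bins opened.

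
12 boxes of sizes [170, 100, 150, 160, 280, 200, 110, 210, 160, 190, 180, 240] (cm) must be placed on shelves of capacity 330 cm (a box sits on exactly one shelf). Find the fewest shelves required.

8

Total = 280 + 240 + 210 + 200 + 190 + 180 + 170 + 160 + 160 + 150 + 110 + 100 = 2150 cm.
Lower bound: ⌈2150/330⌉ = 7 shelves.
A packing using 8 shelves:
  shelf 1: 280 = 280
  shelf 2: 240 = 240
  shelf 3: 210 + 110 = 320
  shelf 4: 200 + 100 = 300
  shelf 5: 190 = 190
  shelf 6: 180 + 150 = 330
  shelf 7: 170 + 160 = 330
  shelf 8: 160 = 160
No arrangement into 7 shelves stays within capacity, so 8 is optimal.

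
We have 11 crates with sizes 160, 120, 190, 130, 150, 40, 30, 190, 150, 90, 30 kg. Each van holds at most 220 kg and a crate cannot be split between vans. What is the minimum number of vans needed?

7

Total = 190 + 190 + 160 + 150 + 150 + 130 + 120 + 90 + 40 + 30 + 30 = 1280 kg.
Lower bound: ⌈1280/220⌉ = 6 vans.
Also, 7 crates each exceed 110 kg, and no two of those can share a van, so at least 7 vans are needed.
A packing using 7 vans:
  van 1: 190 + 30 = 220
  van 2: 190 + 30 = 220
  van 3: 160 + 40 = 200
  van 4: 150 = 150
  van 5: 150 = 150
  van 6: 130 + 90 = 220
  van 7: 120 = 120
This matches the lower bound, so 7 is optimal.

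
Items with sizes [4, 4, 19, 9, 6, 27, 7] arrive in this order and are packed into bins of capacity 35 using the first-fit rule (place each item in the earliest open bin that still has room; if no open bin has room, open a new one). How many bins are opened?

  4 → bin 1 (new)  [load 4/35]
  4 → bin 1  [load 8/35]
  19 → bin 1  [load 27/35]
  9 → bin 2 (new)  [load 9/35]
  6 → bin 1  [load 33/35]
  27 → bin 3 (new)  [load 27/35]
  7 → bin 2  [load 16/35]
3 bins opened.

3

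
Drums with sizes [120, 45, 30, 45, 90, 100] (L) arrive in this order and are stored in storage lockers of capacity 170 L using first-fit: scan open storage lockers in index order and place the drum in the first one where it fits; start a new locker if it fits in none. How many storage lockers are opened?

3

  120 → locker 1 (new)  [load 120/170]
  45 → locker 1  [load 165/170]
  30 → locker 2 (new)  [load 30/170]
  45 → locker 2  [load 75/170]
  90 → locker 2  [load 165/170]
  100 → locker 3 (new)  [load 100/170]
3 storage lockers opened.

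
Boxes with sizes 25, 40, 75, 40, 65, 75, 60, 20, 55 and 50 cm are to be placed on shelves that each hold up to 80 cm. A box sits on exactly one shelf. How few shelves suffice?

Total = 75 + 75 + 65 + 60 + 55 + 50 + 40 + 40 + 25 + 20 = 505 cm.
Lower bound: ⌈505/80⌉ = 7 shelves.
A packing using 7 shelves:
  shelf 1: 75 = 75
  shelf 2: 75 = 75
  shelf 3: 65 = 65
  shelf 4: 60 + 20 = 80
  shelf 5: 55 + 25 = 80
  shelf 6: 50 = 50
  shelf 7: 40 + 40 = 80
This matches the lower bound, so 7 is optimal.

7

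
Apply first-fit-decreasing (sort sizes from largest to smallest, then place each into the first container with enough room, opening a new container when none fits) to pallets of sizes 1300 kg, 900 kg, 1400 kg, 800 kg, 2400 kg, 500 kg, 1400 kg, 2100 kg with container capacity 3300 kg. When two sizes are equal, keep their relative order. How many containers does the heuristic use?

4

Sorted descending: 2400, 2100, 1400, 1400, 1300, 900, 800, 500.
  2400 → container 1 (new)  [load 2400/3300]
  2100 → container 2 (new)  [load 2100/3300]
  1400 → container 3 (new)  [load 1400/3300]
  1400 → container 3  [load 2800/3300]
  1300 → container 4 (new)  [load 1300/3300]
  900 → container 1  [load 3300/3300]
  800 → container 2  [load 2900/3300]
  500 → container 3  [load 3300/3300]
4 containers opened.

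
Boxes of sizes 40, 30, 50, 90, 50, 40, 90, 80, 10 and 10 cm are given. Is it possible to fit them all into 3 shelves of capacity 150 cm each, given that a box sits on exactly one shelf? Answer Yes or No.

Total = 490 cm; ⌈490/150⌉ = 4.
At least 4 shelves are required, but only 3 are allowed.

No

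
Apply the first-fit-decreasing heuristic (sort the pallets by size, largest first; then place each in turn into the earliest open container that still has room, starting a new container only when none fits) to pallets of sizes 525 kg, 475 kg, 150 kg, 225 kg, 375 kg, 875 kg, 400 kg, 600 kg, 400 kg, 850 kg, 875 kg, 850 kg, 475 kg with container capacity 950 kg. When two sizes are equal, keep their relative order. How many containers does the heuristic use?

8

Sorted descending: 875, 875, 850, 850, 600, 525, 475, 475, 400, 400, 375, 225, 150.
  875 → container 1 (new)  [load 875/950]
  875 → container 2 (new)  [load 875/950]
  850 → container 3 (new)  [load 850/950]
  850 → container 4 (new)  [load 850/950]
  600 → container 5 (new)  [load 600/950]
  525 → container 6 (new)  [load 525/950]
  475 → container 7 (new)  [load 475/950]
  475 → container 7  [load 950/950]
  400 → container 6  [load 925/950]
  400 → container 8 (new)  [load 400/950]
  375 → container 8  [load 775/950]
  225 → container 5  [load 825/950]
  150 → container 8  [load 925/950]
8 containers opened.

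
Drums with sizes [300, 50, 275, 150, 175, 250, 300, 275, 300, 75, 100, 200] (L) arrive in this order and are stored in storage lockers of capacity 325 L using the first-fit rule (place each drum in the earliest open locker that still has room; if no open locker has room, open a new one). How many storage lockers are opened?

  300 → locker 1 (new)  [load 300/325]
  50 → locker 2 (new)  [load 50/325]
  275 → locker 2  [load 325/325]
  150 → locker 3 (new)  [load 150/325]
  175 → locker 3  [load 325/325]
  250 → locker 4 (new)  [load 250/325]
  300 → locker 5 (new)  [load 300/325]
  275 → locker 6 (new)  [load 275/325]
  300 → locker 7 (new)  [load 300/325]
  75 → locker 4  [load 325/325]
  100 → locker 8 (new)  [load 100/325]
  200 → locker 8  [load 300/325]
8 storage lockers opened.

8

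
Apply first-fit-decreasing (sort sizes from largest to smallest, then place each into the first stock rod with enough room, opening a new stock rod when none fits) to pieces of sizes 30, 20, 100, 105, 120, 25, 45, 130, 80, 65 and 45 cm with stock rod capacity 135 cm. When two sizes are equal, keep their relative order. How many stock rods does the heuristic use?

Sorted descending: 130, 120, 105, 100, 80, 65, 45, 45, 30, 25, 20.
  130 → stock rod 1 (new)  [load 130/135]
  120 → stock rod 2 (new)  [load 120/135]
  105 → stock rod 3 (new)  [load 105/135]
  100 → stock rod 4 (new)  [load 100/135]
  80 → stock rod 5 (new)  [load 80/135]
  65 → stock rod 6 (new)  [load 65/135]
  45 → stock rod 5  [load 125/135]
  45 → stock rod 6  [load 110/135]
  30 → stock rod 3  [load 135/135]
  25 → stock rod 4  [load 125/135]
  20 → stock rod 6  [load 130/135]
6 stock rods opened.

6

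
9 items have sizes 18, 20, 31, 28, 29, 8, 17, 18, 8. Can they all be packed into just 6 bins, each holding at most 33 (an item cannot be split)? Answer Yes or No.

Total = 177; ⌈177/33⌉ = 6.
7 items each exceed half the capacity and cannot share a bin, forcing at least 7 bins.
At least 7 bins are required, but only 6 are allowed.

No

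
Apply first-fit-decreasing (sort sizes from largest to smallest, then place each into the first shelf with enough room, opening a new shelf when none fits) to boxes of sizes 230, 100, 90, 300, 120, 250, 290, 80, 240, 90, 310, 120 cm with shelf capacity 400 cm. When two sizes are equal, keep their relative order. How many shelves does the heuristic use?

Sorted descending: 310, 300, 290, 250, 240, 230, 120, 120, 100, 90, 90, 80.
  310 → shelf 1 (new)  [load 310/400]
  300 → shelf 2 (new)  [load 300/400]
  290 → shelf 3 (new)  [load 290/400]
  250 → shelf 4 (new)  [load 250/400]
  240 → shelf 5 (new)  [load 240/400]
  230 → shelf 6 (new)  [load 230/400]
  120 → shelf 4  [load 370/400]
  120 → shelf 5  [load 360/400]
  100 → shelf 2  [load 400/400]
  90 → shelf 1  [load 400/400]
  90 → shelf 3  [load 380/400]
  80 → shelf 6  [load 310/400]
6 shelves opened.

6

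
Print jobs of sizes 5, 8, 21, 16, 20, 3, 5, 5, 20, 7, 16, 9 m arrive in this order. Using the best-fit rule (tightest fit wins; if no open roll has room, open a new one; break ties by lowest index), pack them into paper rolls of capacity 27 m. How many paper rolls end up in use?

6

  5 → roll 1 (new)  [load 5/27]
  8 → roll 1  [load 13/27]
  21 → roll 2 (new)  [load 21/27]
  16 → roll 3 (new)  [load 16/27]
  20 → roll 4 (new)  [load 20/27]
  3 → roll 2  [load 24/27]
  5 → roll 4  [load 25/27]
  5 → roll 3  [load 21/27]
  20 → roll 5 (new)  [load 20/27]
  7 → roll 5  [load 27/27]
  16 → roll 6 (new)  [load 16/27]
  9 → roll 6  [load 25/27]
6 paper rolls opened.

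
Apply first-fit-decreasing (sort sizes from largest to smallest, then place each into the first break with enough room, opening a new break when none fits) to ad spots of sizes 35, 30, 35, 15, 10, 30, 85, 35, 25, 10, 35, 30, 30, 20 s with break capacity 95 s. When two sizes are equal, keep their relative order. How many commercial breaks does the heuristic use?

Sorted descending: 85, 35, 35, 35, 35, 30, 30, 30, 30, 25, 20, 15, 10, 10.
  85 → break 1 (new)  [load 85/95]
  35 → break 2 (new)  [load 35/95]
  35 → break 2  [load 70/95]
  35 → break 3 (new)  [load 35/95]
  35 → break 3  [load 70/95]
  30 → break 4 (new)  [load 30/95]
  30 → break 4  [load 60/95]
  30 → break 4  [load 90/95]
  30 → break 5 (new)  [load 30/95]
  25 → break 2  [load 95/95]
  20 → break 3  [load 90/95]
  15 → break 5  [load 45/95]
  10 → break 1  [load 95/95]
  10 → break 5  [load 55/95]
5 commercial breaks opened.

5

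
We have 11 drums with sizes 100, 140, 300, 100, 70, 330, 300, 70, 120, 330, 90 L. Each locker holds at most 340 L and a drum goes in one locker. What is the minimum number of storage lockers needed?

Total = 330 + 330 + 300 + 300 + 140 + 120 + 100 + 100 + 90 + 70 + 70 = 1950 L.
Lower bound: ⌈1950/340⌉ = 6 storage lockers.
A packing using 7 storage lockers:
  locker 1: 330 = 330
  locker 2: 330 = 330
  locker 3: 300 = 300
  locker 4: 300 = 300
  locker 5: 140 + 120 + 70 = 330
  locker 6: 100 + 100 + 90 = 290
  locker 7: 70 = 70
No arrangement into 6 storage lockers stays within capacity, so 7 is optimal.

7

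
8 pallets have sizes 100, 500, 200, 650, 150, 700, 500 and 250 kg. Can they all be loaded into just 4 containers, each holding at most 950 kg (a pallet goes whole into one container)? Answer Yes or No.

Yes

A valid assignment using 4 containers:
  container 1: 700 + 250 = 950
  container 2: 650 + 200 + 100 = 950
  container 3: 500 + 150 = 650
  container 4: 500 = 500
Every load is within 950 kg, so 4 containers suffice.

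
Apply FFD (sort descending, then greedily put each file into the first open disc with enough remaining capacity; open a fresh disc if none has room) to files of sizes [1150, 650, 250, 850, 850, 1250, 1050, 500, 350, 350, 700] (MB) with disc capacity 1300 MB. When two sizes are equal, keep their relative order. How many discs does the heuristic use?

7

Sorted descending: 1250, 1150, 1050, 850, 850, 700, 650, 500, 350, 350, 250.
  1250 → disc 1 (new)  [load 1250/1300]
  1150 → disc 2 (new)  [load 1150/1300]
  1050 → disc 3 (new)  [load 1050/1300]
  850 → disc 4 (new)  [load 850/1300]
  850 → disc 5 (new)  [load 850/1300]
  700 → disc 6 (new)  [load 700/1300]
  650 → disc 7 (new)  [load 650/1300]
  500 → disc 6  [load 1200/1300]
  350 → disc 4  [load 1200/1300]
  350 → disc 5  [load 1200/1300]
  250 → disc 3  [load 1300/1300]
7 discs opened.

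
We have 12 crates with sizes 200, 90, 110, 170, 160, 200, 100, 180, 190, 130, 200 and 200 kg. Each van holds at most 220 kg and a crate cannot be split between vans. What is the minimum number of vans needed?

10

Total = 200 + 200 + 200 + 200 + 190 + 180 + 170 + 160 + 130 + 110 + 100 + 90 = 1930 kg.
Lower bound: ⌈1930/220⌉ = 9 vans.
A packing using 10 vans:
  van 1: 200 = 200
  van 2: 200 = 200
  van 3: 200 = 200
  van 4: 200 = 200
  van 5: 190 = 190
  van 6: 180 = 180
  van 7: 170 = 170
  van 8: 160 = 160
  van 9: 130 + 90 = 220
  van 10: 110 + 100 = 210
No arrangement into 9 vans stays within capacity, so 10 is optimal.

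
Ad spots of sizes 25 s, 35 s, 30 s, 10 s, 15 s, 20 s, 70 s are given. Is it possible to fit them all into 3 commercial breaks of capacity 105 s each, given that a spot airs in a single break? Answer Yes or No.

Yes

A valid assignment using 2 commercial breaks:
  break 1: 70 + 35 = 105
  break 2: 30 + 25 + 20 + 15 + 10 = 100
That uses only 2 ≤ 3, so 3 commercial breaks are enough.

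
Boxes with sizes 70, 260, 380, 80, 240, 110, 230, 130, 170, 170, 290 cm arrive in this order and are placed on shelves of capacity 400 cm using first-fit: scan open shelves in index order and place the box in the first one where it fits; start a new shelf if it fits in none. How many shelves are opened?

7

  70 → shelf 1 (new)  [load 70/400]
  260 → shelf 1  [load 330/400]
  380 → shelf 2 (new)  [load 380/400]
  80 → shelf 3 (new)  [load 80/400]
  240 → shelf 3  [load 320/400]
  110 → shelf 4 (new)  [load 110/400]
  230 → shelf 4  [load 340/400]
  130 → shelf 5 (new)  [load 130/400]
  170 → shelf 5  [load 300/400]
  170 → shelf 6 (new)  [load 170/400]
  290 → shelf 7 (new)  [load 290/400]
7 shelves opened.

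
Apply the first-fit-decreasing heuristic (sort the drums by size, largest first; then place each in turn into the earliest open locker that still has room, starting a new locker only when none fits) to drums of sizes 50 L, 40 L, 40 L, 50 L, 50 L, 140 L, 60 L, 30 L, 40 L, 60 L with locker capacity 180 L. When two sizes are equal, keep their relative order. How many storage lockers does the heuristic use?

Sorted descending: 140, 60, 60, 50, 50, 50, 40, 40, 40, 30.
  140 → locker 1 (new)  [load 140/180]
  60 → locker 2 (new)  [load 60/180]
  60 → locker 2  [load 120/180]
  50 → locker 2  [load 170/180]
  50 → locker 3 (new)  [load 50/180]
  50 → locker 3  [load 100/180]
  40 → locker 1  [load 180/180]
  40 → locker 3  [load 140/180]
  40 → locker 3  [load 180/180]
  30 → locker 4 (new)  [load 30/180]
4 storage lockers opened.

4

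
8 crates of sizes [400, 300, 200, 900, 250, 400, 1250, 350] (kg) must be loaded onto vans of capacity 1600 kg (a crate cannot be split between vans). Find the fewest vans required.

Total = 1250 + 900 + 400 + 400 + 350 + 300 + 250 + 200 = 4050 kg.
Lower bound: ⌈4050/1600⌉ = 3 vans.
A packing using 3 vans:
  van 1: 1250 + 350 = 1600
  van 2: 900 + 400 + 300 = 1600
  van 3: 400 + 250 + 200 = 850
This matches the lower bound, so 3 is optimal.

3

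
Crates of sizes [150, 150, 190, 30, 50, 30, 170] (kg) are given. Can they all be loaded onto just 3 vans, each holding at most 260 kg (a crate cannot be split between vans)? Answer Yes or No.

Total = 770 kg; ⌈770/260⌉ = 3.
4 crates each exceed half the capacity and cannot share a van, forcing at least 4 vans.
At least 4 vans are required, but only 3 are allowed.

No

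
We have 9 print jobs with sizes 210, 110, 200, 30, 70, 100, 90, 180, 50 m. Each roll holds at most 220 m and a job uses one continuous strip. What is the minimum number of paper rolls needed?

5

Total = 210 + 200 + 180 + 110 + 100 + 90 + 70 + 50 + 30 = 1040 m.
Lower bound: ⌈1040/220⌉ = 5 paper rolls.
A packing using 5 paper rolls:
  roll 1: 210 = 210
  roll 2: 200 = 200
  roll 3: 180 + 30 = 210
  roll 4: 110 + 100 = 210
  roll 5: 90 + 70 + 50 = 210
This matches the lower bound, so 5 is optimal.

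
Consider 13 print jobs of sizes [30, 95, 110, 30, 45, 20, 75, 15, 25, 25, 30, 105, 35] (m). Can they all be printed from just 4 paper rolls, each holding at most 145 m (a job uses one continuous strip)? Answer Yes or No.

Total = 640 m; ⌈640/145⌉ = 5.
At least 5 paper rolls are required, but only 4 are allowed.

No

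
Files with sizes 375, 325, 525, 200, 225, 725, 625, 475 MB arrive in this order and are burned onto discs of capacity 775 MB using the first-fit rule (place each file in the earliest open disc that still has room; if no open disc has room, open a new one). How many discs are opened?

5

  375 → disc 1 (new)  [load 375/775]
  325 → disc 1  [load 700/775]
  525 → disc 2 (new)  [load 525/775]
  200 → disc 2  [load 725/775]
  225 → disc 3 (new)  [load 225/775]
  725 → disc 4 (new)  [load 725/775]
  625 → disc 5 (new)  [load 625/775]
  475 → disc 3  [load 700/775]
5 discs opened.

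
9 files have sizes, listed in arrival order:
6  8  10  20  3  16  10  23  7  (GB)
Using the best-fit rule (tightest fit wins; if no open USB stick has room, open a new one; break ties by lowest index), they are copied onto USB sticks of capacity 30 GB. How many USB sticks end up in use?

  6 → USB stick 1 (new)  [load 6/30]
  8 → USB stick 1  [load 14/30]
  10 → USB stick 1  [load 24/30]
  20 → USB stick 2 (new)  [load 20/30]
  3 → USB stick 1  [load 27/30]
  16 → USB stick 3 (new)  [load 16/30]
  10 → USB stick 2  [load 30/30]
  23 → USB stick 4 (new)  [load 23/30]
  7 → USB stick 4  [load 30/30]
4 USB sticks opened.

4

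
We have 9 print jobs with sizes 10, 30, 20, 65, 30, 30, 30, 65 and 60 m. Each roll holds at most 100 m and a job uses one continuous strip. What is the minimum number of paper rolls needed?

4

Total = 65 + 65 + 60 + 30 + 30 + 30 + 30 + 20 + 10 = 340 m.
Lower bound: ⌈340/100⌉ = 4 paper rolls.
A packing using 4 paper rolls:
  roll 1: 65 + 30 = 95
  roll 2: 65 + 30 = 95
  roll 3: 60 + 30 + 10 = 100
  roll 4: 30 + 20 = 50
This matches the lower bound, so 4 is optimal.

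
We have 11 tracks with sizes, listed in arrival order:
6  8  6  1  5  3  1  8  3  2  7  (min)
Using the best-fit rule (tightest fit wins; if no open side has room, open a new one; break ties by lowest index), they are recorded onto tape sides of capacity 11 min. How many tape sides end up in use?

  6 → side 1 (new)  [load 6/11]
  8 → side 2 (new)  [load 8/11]
  6 → side 3 (new)  [load 6/11]
  1 → side 2  [load 9/11]
  5 → side 1  [load 11/11]
  3 → side 3  [load 9/11]
  1 → side 2  [load 10/11]
  8 → side 4 (new)  [load 8/11]
  3 → side 4  [load 11/11]
  2 → side 3  [load 11/11]
  7 → side 5 (new)  [load 7/11]
5 tape sides opened.

5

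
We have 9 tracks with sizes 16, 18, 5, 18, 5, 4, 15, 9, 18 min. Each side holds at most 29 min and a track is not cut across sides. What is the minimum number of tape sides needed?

5

Total = 18 + 18 + 18 + 16 + 15 + 9 + 5 + 5 + 4 = 108 min.
Lower bound: ⌈108/29⌉ = 4 tape sides.
Also, 5 tracks each exceed 29/2 min, and no two of those can share a side, so at least 5 tape sides are needed.
A packing using 5 tape sides:
  side 1: 18 + 9 = 27
  side 2: 18 + 5 + 5 = 28
  side 3: 18 + 4 = 22
  side 4: 16 = 16
  side 5: 15 = 15
This matches the lower bound, so 5 is optimal.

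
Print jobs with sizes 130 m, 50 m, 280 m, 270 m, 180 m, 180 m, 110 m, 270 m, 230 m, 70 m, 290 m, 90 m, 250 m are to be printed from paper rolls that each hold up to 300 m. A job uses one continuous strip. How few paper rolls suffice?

9

Total = 290 + 280 + 270 + 270 + 250 + 230 + 180 + 180 + 130 + 110 + 90 + 70 + 50 = 2400 m.
Lower bound: ⌈2400/300⌉ = 8 paper rolls.
A packing using 9 paper rolls:
  roll 1: 290 = 290
  roll 2: 280 = 280
  roll 3: 270 = 270
  roll 4: 270 = 270
  roll 5: 250 + 50 = 300
  roll 6: 230 + 70 = 300
  roll 7: 180 + 110 = 290
  roll 8: 180 + 90 = 270
  roll 9: 130 = 130
No arrangement into 8 paper rolls stays within capacity, so 9 is optimal.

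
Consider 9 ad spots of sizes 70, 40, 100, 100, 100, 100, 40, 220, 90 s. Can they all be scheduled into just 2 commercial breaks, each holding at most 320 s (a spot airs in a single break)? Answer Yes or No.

No

Total = 860 s; ⌈860/320⌉ = 3.
At least 3 commercial breaks are required, but only 2 are allowed.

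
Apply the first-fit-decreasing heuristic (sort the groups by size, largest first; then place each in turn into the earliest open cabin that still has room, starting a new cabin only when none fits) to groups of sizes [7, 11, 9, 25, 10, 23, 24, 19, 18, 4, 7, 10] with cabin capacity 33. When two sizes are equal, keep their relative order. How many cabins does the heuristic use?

6

Sorted descending: 25, 24, 23, 19, 18, 11, 10, 10, 9, 7, 7, 4.
  25 → cabin 1 (new)  [load 25/33]
  24 → cabin 2 (new)  [load 24/33]
  23 → cabin 3 (new)  [load 23/33]
  19 → cabin 4 (new)  [load 19/33]
  18 → cabin 5 (new)  [load 18/33]
  11 → cabin 4  [load 30/33]
  10 → cabin 3  [load 33/33]
  10 → cabin 5  [load 28/33]
  9 → cabin 2  [load 33/33]
  7 → cabin 1  [load 32/33]
  7 → cabin 6 (new)  [load 7/33]
  4 → cabin 5  [load 32/33]
6 cabins opened.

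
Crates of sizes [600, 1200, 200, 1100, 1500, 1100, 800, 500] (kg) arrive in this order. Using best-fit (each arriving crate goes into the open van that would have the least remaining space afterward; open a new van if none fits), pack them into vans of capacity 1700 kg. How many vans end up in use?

5

  600 → van 1 (new)  [load 600/1700]
  1200 → van 2 (new)  [load 1200/1700]
  200 → van 2  [load 1400/1700]
  1100 → van 1  [load 1700/1700]
  1500 → van 3 (new)  [load 1500/1700]
  1100 → van 4 (new)  [load 1100/1700]
  800 → van 5 (new)  [load 800/1700]
  500 → van 4  [load 1600/1700]
5 vans opened.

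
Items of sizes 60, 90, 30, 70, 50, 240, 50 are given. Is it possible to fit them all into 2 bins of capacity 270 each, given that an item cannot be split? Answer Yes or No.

Total = 590; ⌈590/270⌉ = 3.
At least 3 bins are required, but only 2 are allowed.

No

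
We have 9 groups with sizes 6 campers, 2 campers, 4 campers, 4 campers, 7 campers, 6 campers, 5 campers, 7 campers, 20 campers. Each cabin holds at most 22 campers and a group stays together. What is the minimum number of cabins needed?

3

Total = 20 + 7 + 7 + 6 + 6 + 5 + 4 + 4 + 2 = 61 campers.
Lower bound: ⌈61/22⌉ = 3 cabins.
A packing using 3 cabins:
  cabin 1: 20 + 2 = 22
  cabin 2: 7 + 7 + 6 = 20
  cabin 3: 6 + 5 + 4 + 4 = 19
This matches the lower bound, so 3 is optimal.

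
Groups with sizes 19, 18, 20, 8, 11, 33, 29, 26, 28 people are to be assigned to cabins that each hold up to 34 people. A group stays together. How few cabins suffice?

7

Total = 33 + 29 + 28 + 26 + 20 + 19 + 18 + 11 + 8 = 192 people.
Lower bound: ⌈192/34⌉ = 6 cabins.
Also, 7 groups each exceed 17 people, and no two of those can share a cabin, so at least 7 cabins are needed.
A packing using 7 cabins:
  cabin 1: 33 = 33
  cabin 2: 29 = 29
  cabin 3: 28 = 28
  cabin 4: 26 + 8 = 34
  cabin 5: 20 + 11 = 31
  cabin 6: 19 = 19
  cabin 7: 18 = 18
This matches the lower bound, so 7 is optimal.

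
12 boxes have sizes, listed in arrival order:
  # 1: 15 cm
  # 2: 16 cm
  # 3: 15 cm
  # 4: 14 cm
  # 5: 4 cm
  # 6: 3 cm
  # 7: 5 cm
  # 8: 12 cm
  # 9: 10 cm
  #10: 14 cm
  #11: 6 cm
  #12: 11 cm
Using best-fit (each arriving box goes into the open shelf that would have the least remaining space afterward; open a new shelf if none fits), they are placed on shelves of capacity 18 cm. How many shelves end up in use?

  15 → shelf 1 (new)  [load 15/18]
  16 → shelf 2 (new)  [load 16/18]
  15 → shelf 3 (new)  [load 15/18]
  14 → shelf 4 (new)  [load 14/18]
  4 → shelf 4  [load 18/18]
  3 → shelf 1  [load 18/18]
  5 → shelf 5 (new)  [load 5/18]
  12 → shelf 5  [load 17/18]
  10 → shelf 6 (new)  [load 10/18]
  14 → shelf 7 (new)  [load 14/18]
  6 → shelf 6  [load 16/18]
  11 → shelf 8 (new)  [load 11/18]
8 shelves opened.

8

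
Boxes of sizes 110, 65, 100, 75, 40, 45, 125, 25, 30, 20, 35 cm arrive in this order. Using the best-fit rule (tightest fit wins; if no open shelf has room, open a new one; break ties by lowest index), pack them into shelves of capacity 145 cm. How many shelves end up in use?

  110 → shelf 1 (new)  [load 110/145]
  65 → shelf 2 (new)  [load 65/145]
  100 → shelf 3 (new)  [load 100/145]
  75 → shelf 2  [load 140/145]
  40 → shelf 3  [load 140/145]
  45 → shelf 4 (new)  [load 45/145]
  125 → shelf 5 (new)  [load 125/145]
  25 → shelf 1  [load 135/145]
  30 → shelf 4  [load 75/145]
  20 → shelf 5  [load 145/145]
  35 → shelf 4  [load 110/145]
5 shelves opened.

5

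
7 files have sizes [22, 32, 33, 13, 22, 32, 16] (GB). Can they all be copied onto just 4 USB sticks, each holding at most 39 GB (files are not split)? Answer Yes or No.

Total = 170 GB; ⌈170/39⌉ = 5.
At least 5 USB sticks are required, but only 4 are allowed.

No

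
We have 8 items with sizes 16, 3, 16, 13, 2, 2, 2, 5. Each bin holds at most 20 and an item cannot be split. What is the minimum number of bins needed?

Total = 16 + 16 + 13 + 5 + 3 + 2 + 2 + 2 = 59.
Lower bound: ⌈59/20⌉ = 3 bins.
A packing using 3 bins:
  bin 1: 16 + 3 = 19
  bin 2: 16 + 2 + 2 = 20
  bin 3: 13 + 5 + 2 = 20
This matches the lower bound, so 3 is optimal.

3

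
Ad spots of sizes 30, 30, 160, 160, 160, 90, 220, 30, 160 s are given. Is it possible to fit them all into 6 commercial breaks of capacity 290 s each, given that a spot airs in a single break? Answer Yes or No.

Yes

A valid assignment using 5 commercial breaks:
  break 1: 220 + 30 + 30 = 280
  break 2: 160 + 90 + 30 = 280
  break 3: 160 = 160
  break 4: 160 = 160
  break 5: 160 = 160
That uses only 5 ≤ 6, so 6 commercial breaks are enough.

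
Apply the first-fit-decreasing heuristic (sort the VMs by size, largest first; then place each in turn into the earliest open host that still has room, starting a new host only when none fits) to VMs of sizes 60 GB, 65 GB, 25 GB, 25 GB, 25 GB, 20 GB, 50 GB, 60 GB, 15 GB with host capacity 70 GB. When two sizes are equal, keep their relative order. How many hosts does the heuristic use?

6

Sorted descending: 65, 60, 60, 50, 25, 25, 25, 20, 15.
  65 → host 1 (new)  [load 65/70]
  60 → host 2 (new)  [load 60/70]
  60 → host 3 (new)  [load 60/70]
  50 → host 4 (new)  [load 50/70]
  25 → host 5 (new)  [load 25/70]
  25 → host 5  [load 50/70]
  25 → host 6 (new)  [load 25/70]
  20 → host 4  [load 70/70]
  15 → host 5  [load 65/70]
6 hosts opened.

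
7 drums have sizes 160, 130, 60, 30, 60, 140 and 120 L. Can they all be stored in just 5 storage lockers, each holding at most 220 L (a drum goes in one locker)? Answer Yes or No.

A valid assignment using 4 storage lockers:
  locker 1: 160 + 60 = 220
  locker 2: 140 + 60 = 200
  locker 3: 130 + 30 = 160
  locker 4: 120 = 120
That uses only 4 ≤ 5, so 5 storage lockers are enough.

Yes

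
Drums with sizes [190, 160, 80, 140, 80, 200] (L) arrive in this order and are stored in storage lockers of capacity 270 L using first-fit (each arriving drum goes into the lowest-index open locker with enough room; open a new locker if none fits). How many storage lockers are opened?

  190 → locker 1 (new)  [load 190/270]
  160 → locker 2 (new)  [load 160/270]
  80 → locker 1  [load 270/270]
  140 → locker 3 (new)  [load 140/270]
  80 → locker 2  [load 240/270]
  200 → locker 4 (new)  [load 200/270]
4 storage lockers opened.

4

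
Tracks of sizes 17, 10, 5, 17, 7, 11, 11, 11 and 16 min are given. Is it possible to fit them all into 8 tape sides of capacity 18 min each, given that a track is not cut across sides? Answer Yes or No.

A valid assignment using 7 tape sides:
  side 1: 17 = 17
  side 2: 17 = 17
  side 3: 16 = 16
  side 4: 11 + 7 = 18
  side 5: 11 + 5 = 16
  side 6: 11 = 11
  side 7: 10 = 10
That uses only 7 ≤ 8, so 8 tape sides are enough.

Yes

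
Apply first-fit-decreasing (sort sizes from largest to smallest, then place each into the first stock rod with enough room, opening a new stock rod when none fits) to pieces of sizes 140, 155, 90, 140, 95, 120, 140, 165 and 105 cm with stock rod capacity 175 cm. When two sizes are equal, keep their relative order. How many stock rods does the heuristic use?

9

Sorted descending: 165, 155, 140, 140, 140, 120, 105, 95, 90.
  165 → stock rod 1 (new)  [load 165/175]
  155 → stock rod 2 (new)  [load 155/175]
  140 → stock rod 3 (new)  [load 140/175]
  140 → stock rod 4 (new)  [load 140/175]
  140 → stock rod 5 (new)  [load 140/175]
  120 → stock rod 6 (new)  [load 120/175]
  105 → stock rod 7 (new)  [load 105/175]
  95 → stock rod 8 (new)  [load 95/175]
  90 → stock rod 9 (new)  [load 90/175]
9 stock rods opened.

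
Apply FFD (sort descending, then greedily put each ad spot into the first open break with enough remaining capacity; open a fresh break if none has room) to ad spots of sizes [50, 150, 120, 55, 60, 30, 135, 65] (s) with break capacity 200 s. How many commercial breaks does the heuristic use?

Sorted descending: 150, 135, 120, 65, 60, 55, 50, 30.
  150 → break 1 (new)  [load 150/200]
  135 → break 2 (new)  [load 135/200]
  120 → break 3 (new)  [load 120/200]
  65 → break 2  [load 200/200]
  60 → break 3  [load 180/200]
  55 → break 4 (new)  [load 55/200]
  50 → break 1  [load 200/200]
  30 → break 4  [load 85/200]
4 commercial breaks opened.

4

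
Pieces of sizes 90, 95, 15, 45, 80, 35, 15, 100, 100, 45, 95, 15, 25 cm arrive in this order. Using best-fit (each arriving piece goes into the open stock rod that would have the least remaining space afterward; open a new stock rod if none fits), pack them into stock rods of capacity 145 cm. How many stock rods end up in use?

6

  90 → stock rod 1 (new)  [load 90/145]
  95 → stock rod 2 (new)  [load 95/145]
  15 → stock rod 2  [load 110/145]
  45 → stock rod 1  [load 135/145]
  80 → stock rod 3 (new)  [load 80/145]
  35 → stock rod 2  [load 145/145]
  15 → stock rod 3  [load 95/145]
  100 → stock rod 4 (new)  [load 100/145]
  100 → stock rod 5 (new)  [load 100/145]
  45 → stock rod 4  [load 145/145]
  95 → stock rod 6 (new)  [load 95/145]
  15 → stock rod 5  [load 115/145]
  25 → stock rod 5  [load 140/145]
6 stock rods opened.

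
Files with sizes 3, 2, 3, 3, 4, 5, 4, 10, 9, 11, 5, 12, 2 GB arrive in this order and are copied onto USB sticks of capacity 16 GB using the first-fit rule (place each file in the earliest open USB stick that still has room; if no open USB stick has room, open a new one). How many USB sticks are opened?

  3 → USB stick 1 (new)  [load 3/16]
  2 → USB stick 1  [load 5/16]
  3 → USB stick 1  [load 8/16]
  3 → USB stick 1  [load 11/16]
  4 → USB stick 1  [load 15/16]
  5 → USB stick 2 (new)  [load 5/16]
  4 → USB stick 2  [load 9/16]
  10 → USB stick 3 (new)  [load 10/16]
  9 → USB stick 4 (new)  [load 9/16]
  11 → USB stick 5 (new)  [load 11/16]
  5 → USB stick 2  [load 14/16]
  12 → USB stick 6 (new)  [load 12/16]
  2 → USB stick 2  [load 16/16]
6 USB sticks opened.

6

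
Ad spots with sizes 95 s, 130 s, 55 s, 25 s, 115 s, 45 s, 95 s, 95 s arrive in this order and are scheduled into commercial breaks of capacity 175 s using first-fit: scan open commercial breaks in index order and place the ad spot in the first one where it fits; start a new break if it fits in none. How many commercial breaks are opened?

5

  95 → break 1 (new)  [load 95/175]
  130 → break 2 (new)  [load 130/175]
  55 → break 1  [load 150/175]
  25 → break 1  [load 175/175]
  115 → break 3 (new)  [load 115/175]
  45 → break 2  [load 175/175]
  95 → break 4 (new)  [load 95/175]
  95 → break 5 (new)  [load 95/175]
5 commercial breaks opened.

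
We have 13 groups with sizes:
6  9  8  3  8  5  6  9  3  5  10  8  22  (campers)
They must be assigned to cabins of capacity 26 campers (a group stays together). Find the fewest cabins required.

Total = 22 + 10 + 9 + 9 + 8 + 8 + 8 + 6 + 6 + 5 + 5 + 3 + 3 = 102 campers.
Lower bound: ⌈102/26⌉ = 4 cabins.
A packing using 4 cabins:
  cabin 1: 22 + 3 = 25
  cabin 2: 10 + 9 + 6 = 25
  cabin 3: 9 + 8 + 6 + 3 = 26
  cabin 4: 8 + 8 + 5 + 5 = 26
This matches the lower bound, so 4 is optimal.

4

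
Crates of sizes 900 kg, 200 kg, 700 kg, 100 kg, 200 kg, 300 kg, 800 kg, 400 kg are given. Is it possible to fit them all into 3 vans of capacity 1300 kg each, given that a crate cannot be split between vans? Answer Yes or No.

A valid assignment using 3 vans:
  van 1: 900 + 400 = 1300
  van 2: 800 + 300 + 200 = 1300
  van 3: 700 + 200 + 100 = 1000
Every load is within 1300 kg, so 3 vans suffice.

Yes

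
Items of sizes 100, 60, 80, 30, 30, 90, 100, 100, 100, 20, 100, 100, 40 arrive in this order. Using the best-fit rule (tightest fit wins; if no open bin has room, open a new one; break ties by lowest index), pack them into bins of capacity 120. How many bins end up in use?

10

  100 → bin 1 (new)  [load 100/120]
  60 → bin 2 (new)  [load 60/120]
  80 → bin 3 (new)  [load 80/120]
  30 → bin 3  [load 110/120]
  30 → bin 2  [load 90/120]
  90 → bin 4 (new)  [load 90/120]
  100 → bin 5 (new)  [load 100/120]
  100 → bin 6 (new)  [load 100/120]
  100 → bin 7 (new)  [load 100/120]
  20 → bin 1  [load 120/120]
  100 → bin 8 (new)  [load 100/120]
  100 → bin 9 (new)  [load 100/120]
  40 → bin 10 (new)  [load 40/120]
10 bins opened.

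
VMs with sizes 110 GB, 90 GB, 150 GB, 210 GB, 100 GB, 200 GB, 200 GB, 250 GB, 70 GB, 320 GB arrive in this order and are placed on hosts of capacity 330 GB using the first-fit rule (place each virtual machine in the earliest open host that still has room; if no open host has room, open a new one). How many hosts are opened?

7

  110 → host 1 (new)  [load 110/330]
  90 → host 1  [load 200/330]
  150 → host 2 (new)  [load 150/330]
  210 → host 3 (new)  [load 210/330]
  100 → host 1  [load 300/330]
  200 → host 4 (new)  [load 200/330]
  200 → host 5 (new)  [load 200/330]
  250 → host 6 (new)  [load 250/330]
  70 → host 2  [load 220/330]
  320 → host 7 (new)  [load 320/330]
7 hosts opened.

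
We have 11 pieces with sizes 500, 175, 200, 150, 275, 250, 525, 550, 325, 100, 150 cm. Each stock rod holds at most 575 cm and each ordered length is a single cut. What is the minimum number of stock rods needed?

Total = 550 + 525 + 500 + 325 + 275 + 250 + 200 + 175 + 150 + 150 + 100 = 3200 cm.
Lower bound: ⌈3200/575⌉ = 6 stock rods.
A packing using 6 stock rods:
  stock rod 1: 550 = 550
  stock rod 2: 525 = 525
  stock rod 3: 500 = 500
  stock rod 4: 325 + 250 = 575
  stock rod 5: 275 + 200 + 100 = 575
  stock rod 6: 175 + 150 + 150 = 475
This matches the lower bound, so 6 is optimal.

6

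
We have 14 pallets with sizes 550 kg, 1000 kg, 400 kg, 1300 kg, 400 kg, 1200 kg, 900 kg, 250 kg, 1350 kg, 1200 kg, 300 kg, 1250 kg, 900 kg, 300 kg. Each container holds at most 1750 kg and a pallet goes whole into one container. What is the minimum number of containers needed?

8

Total = 1350 + 1300 + 1250 + 1200 + 1200 + 1000 + 900 + 900 + 550 + 400 + 400 + 300 + 300 + 250 = 11300 kg.
Lower bound: ⌈11300/1750⌉ = 7 containers.
Also, 8 pallets each exceed 875 kg, and no two of those can share a container, so at least 8 containers are needed.
A packing using 8 containers:
  container 1: 1350 + 400 = 1750
  container 2: 1300 + 400 = 1700
  container 3: 1250 + 300 = 1550
  container 4: 1200 + 550 = 1750
  container 5: 1200 + 300 + 250 = 1750
  container 6: 1000 = 1000
  container 7: 900 = 900
  container 8: 900 = 900
This matches the lower bound, so 8 is optimal.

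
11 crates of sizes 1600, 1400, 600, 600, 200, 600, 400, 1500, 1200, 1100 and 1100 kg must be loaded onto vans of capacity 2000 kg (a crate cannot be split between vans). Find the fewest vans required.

6

Total = 1600 + 1500 + 1400 + 1200 + 1100 + 1100 + 600 + 600 + 600 + 400 + 200 = 10300 kg.
Lower bound: ⌈10300/2000⌉ = 6 vans.
A packing using 6 vans:
  van 1: 1600 + 400 = 2000
  van 2: 1500 + 200 = 1700
  van 3: 1400 + 600 = 2000
  van 4: 1200 + 600 = 1800
  van 5: 1100 + 600 = 1700
  van 6: 1100 = 1100
This matches the lower bound, so 6 is optimal.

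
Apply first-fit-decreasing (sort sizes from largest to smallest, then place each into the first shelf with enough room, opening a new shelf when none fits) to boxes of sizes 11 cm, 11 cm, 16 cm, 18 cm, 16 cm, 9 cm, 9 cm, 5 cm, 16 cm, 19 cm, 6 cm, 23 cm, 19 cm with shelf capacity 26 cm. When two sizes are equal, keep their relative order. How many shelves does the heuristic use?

8

Sorted descending: 23, 19, 19, 18, 16, 16, 16, 11, 11, 9, 9, 6, 5.
  23 → shelf 1 (new)  [load 23/26]
  19 → shelf 2 (new)  [load 19/26]
  19 → shelf 3 (new)  [load 19/26]
  18 → shelf 4 (new)  [load 18/26]
  16 → shelf 5 (new)  [load 16/26]
  16 → shelf 6 (new)  [load 16/26]
  16 → shelf 7 (new)  [load 16/26]
  11 → shelf 8 (new)  [load 11/26]
  11 → shelf 8  [load 22/26]
  9 → shelf 5  [load 25/26]
  9 → shelf 6  [load 25/26]
  6 → shelf 2  [load 25/26]
  5 → shelf 3  [load 24/26]
8 shelves opened.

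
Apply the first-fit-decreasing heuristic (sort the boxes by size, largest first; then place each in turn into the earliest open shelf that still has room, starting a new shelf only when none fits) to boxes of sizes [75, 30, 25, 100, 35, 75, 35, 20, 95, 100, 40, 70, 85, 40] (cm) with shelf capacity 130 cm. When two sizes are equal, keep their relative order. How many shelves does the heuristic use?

Sorted descending: 100, 100, 95, 85, 75, 75, 70, 40, 40, 35, 35, 30, 25, 20.
  100 → shelf 1 (new)  [load 100/130]
  100 → shelf 2 (new)  [load 100/130]
  95 → shelf 3 (new)  [load 95/130]
  85 → shelf 4 (new)  [load 85/130]
  75 → shelf 5 (new)  [load 75/130]
  75 → shelf 6 (new)  [load 75/130]
  70 → shelf 7 (new)  [load 70/130]
  40 → shelf 4  [load 125/130]
  40 → shelf 5  [load 115/130]
  35 → shelf 3  [load 130/130]
  35 → shelf 6  [load 110/130]
  30 → shelf 1  [load 130/130]
  25 → shelf 2  [load 125/130]
  20 → shelf 6  [load 130/130]
7 shelves opened.

7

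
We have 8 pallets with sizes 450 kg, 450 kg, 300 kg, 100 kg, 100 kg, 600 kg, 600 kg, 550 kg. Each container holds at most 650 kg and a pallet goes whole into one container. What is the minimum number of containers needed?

6

Total = 600 + 600 + 550 + 450 + 450 + 300 + 100 + 100 = 3150 kg.
Lower bound: ⌈3150/650⌉ = 5 containers.
A packing using 6 containers:
  container 1: 600 = 600
  container 2: 600 = 600
  container 3: 550 + 100 = 650
  container 4: 450 + 100 = 550
  container 5: 450 = 450
  container 6: 300 = 300
No arrangement into 5 containers stays within capacity, so 6 is optimal.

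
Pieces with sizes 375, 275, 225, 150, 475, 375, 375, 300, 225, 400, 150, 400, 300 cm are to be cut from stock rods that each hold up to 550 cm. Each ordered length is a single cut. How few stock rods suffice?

Total = 475 + 400 + 400 + 375 + 375 + 375 + 300 + 300 + 275 + 225 + 225 + 150 + 150 = 4025 cm.
Lower bound: ⌈4025/550⌉ = 8 stock rods.
A packing using 9 stock rods:
  stock rod 1: 475 = 475
  stock rod 2: 400 + 150 = 550
  stock rod 3: 400 + 150 = 550
  stock rod 4: 375 = 375
  stock rod 5: 375 = 375
  stock rod 6: 375 = 375
  stock rod 7: 300 + 225 = 525
  stock rod 8: 300 + 225 = 525
  stock rod 9: 275 = 275
No arrangement into 8 stock rods stays within capacity, so 9 is optimal.

9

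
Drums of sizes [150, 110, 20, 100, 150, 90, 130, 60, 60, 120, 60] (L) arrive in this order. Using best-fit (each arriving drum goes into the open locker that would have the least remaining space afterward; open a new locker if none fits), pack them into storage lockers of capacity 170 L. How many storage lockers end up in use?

7

  150 → locker 1 (new)  [load 150/170]
  110 → locker 2 (new)  [load 110/170]
  20 → locker 1  [load 170/170]
  100 → locker 3 (new)  [load 100/170]
  150 → locker 4 (new)  [load 150/170]
  90 → locker 5 (new)  [load 90/170]
  130 → locker 6 (new)  [load 130/170]
  60 → locker 2  [load 170/170]
  60 → locker 3  [load 160/170]
  120 → locker 7 (new)  [load 120/170]
  60 → locker 5  [load 150/170]
7 storage lockers opened.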